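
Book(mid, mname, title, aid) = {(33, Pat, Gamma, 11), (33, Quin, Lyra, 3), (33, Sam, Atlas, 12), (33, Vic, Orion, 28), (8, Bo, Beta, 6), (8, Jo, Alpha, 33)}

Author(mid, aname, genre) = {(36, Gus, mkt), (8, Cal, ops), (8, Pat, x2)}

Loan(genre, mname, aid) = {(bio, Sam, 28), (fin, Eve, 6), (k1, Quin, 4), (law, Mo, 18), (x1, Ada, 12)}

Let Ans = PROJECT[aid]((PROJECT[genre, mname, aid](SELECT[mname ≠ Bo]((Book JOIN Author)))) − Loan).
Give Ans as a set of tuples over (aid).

{33}

Natural join on mid: {(8, Bo, Beta, 6, Cal, ops), (8, Bo, Beta, 6, Pat, x2), (8, Jo, Alpha, 33, Cal, ops), (8, Jo, Alpha, 33, Pat, x2)}
Filtering on mname ≠ Bo leaves {(8, Jo, Alpha, 33, Cal, ops), (8, Jo, Alpha, 33, Pat, x2)}.
π[genre, mname, aid]: project onto (genre, mname, aid) → {(ops, Jo, 33), (x2, Jo, 33)}
Taking the difference: {(ops, Jo, 33), (x2, Jo, 33)}
π[aid]: project onto (aid) (1 duplicate(s) eliminated) → {33}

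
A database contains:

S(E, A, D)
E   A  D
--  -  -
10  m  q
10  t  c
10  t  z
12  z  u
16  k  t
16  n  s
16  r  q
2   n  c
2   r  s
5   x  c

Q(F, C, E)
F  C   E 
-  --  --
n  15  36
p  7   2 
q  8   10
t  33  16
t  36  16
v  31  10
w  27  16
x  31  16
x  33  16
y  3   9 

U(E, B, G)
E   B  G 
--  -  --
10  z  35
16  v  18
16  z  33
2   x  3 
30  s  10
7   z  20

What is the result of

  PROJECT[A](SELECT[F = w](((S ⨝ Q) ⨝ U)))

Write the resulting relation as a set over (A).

{k, n, r}

Natural join on E: {(10, m, q, q, 8), (10, m, q, v, 31), (10, t, c, q, 8), (10, t, c, v, 31), (10, t, z, q, 8), (10, t, z, v, 31), (16, k, t, t, 33), (16, k, t, t, 36), (16, k, t, w, 27), (16, k, t, x, 31), (16, k, t, x, 33), (16, n, s, t, 33), (16, n, s, t, 36), (16, n, s, w, 27), (16, n, s, x, 31), (16, n, s, x, 33), (16, r, q, t, 33), (16, r, q, t, 36), (16, r, q, w, 27), (16, r, q, x, 31), (16, r, q, x, 33), (2, n, c, p, 7), (2, r, s, p, 7)}
Natural join on E: {(10, m, q, q, 8, z, 35), (10, m, q, v, 31, z, 35), (10, t, c, q, 8, z, 35), (10, t, c, v, 31, z, 35), (10, t, z, q, 8, z, 35), (10, t, z, v, 31, z, 35), (16, k, t, t, 33, v, 18), (16, k, t, t, 33, z, 33), (16, k, t, t, 36, v, 18), (16, k, t, t, 36, z, 33), (16, k, t, w, 27, v, 18), (16, k, t, w, 27, z, 33), (16, k, t, x, 31, v, 18), (16, k, t, x, 31, z, 33), (16, k, t, x, 33, v, 18), (16, k, t, x, 33, z, 33), (16, n, s, t, 33, v, 18), (16, n, s, t, 33, z, 33), (16, n, s, t, 36, v, 18), (16, n, s, t, 36, z, 33), (16, n, s, w, 27, v, 18), (16, n, s, w, 27, z, 33), (16, n, s, x, 31, v, 18), (16, n, s, x, 31, z, 33), (16, n, s, x, 33, v, 18), (16, n, s, x, 33, z, 33), (16, r, q, t, 33, v, 18), (16, r, q, t, 33, z, 33), (16, r, q, t, 36, v, 18), (16, r, q, t, 36, z, 33), (16, r, q, w, 27, v, 18), (16, r, q, w, 27, z, 33), (16, r, q, x, 31, v, 18), (16, r, q, x, 31, z, 33), (16, r, q, x, 33, v, 18), (16, r, q, x, 33, z, 33), (2, n, c, p, 7, x, 3), (2, r, s, p, 7, x, 3)}
Apply σ_{F = w}; surviving tuples: {(16, k, t, w, 27, v, 18), (16, k, t, w, 27, z, 33), (16, n, s, w, 27, v, 18), (16, n, s, w, 27, z, 33), (16, r, q, w, 27, v, 18), (16, r, q, w, 27, z, 33)}
Keep only column(s) A (3 duplicate(s) eliminated): {k, n, r}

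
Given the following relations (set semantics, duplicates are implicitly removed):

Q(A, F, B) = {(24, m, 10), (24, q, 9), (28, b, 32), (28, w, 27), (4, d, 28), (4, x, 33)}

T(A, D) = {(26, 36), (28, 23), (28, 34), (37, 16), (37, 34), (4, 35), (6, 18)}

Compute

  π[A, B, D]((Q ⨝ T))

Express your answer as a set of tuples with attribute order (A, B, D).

{(28, 27, 23), (28, 27, 34), (28, 32, 23), (28, 32, 34), (4, 28, 35), (4, 33, 35)}

Q ⋈ T (natural join on A): {(28, b, 32, 23), (28, b, 32, 34), (28, w, 27, 23), (28, w, 27, 34), (4, d, 28, 35), (4, x, 33, 35)}
π[A, B, D]: project onto (A, B, D) → {(28, 27, 23), (28, 27, 34), (28, 32, 23), (28, 32, 34), (4, 28, 35), (4, 33, 35)}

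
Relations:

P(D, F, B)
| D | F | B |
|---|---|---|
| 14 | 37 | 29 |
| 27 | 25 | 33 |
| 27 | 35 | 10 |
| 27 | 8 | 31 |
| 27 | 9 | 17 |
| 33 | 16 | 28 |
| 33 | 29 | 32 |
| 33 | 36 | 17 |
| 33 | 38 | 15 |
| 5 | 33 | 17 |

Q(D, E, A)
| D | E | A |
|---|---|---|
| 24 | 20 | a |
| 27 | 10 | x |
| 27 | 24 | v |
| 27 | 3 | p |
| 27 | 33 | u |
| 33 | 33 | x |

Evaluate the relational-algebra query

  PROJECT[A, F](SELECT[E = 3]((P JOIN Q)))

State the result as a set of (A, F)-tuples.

{(p, 25), (p, 35), (p, 8), (p, 9)}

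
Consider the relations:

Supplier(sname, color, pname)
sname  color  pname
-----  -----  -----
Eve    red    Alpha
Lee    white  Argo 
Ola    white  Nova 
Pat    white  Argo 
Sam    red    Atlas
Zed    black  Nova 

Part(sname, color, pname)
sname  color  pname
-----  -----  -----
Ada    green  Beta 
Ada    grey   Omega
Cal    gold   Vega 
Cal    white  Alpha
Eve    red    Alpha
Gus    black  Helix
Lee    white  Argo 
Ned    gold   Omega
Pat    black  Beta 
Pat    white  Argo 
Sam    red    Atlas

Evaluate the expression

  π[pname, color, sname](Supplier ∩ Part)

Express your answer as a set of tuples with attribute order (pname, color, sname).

{(Alpha, red, Eve), (Argo, white, Lee), (Argo, white, Pat), (Atlas, red, Sam)}

Set intersection of the two operands is {(Eve, red, Alpha), (Lee, white, Argo), (Pat, white, Argo), (Sam, red, Atlas)}.
π[pname, color, sname]: project onto (pname, color, sname) → {(Alpha, red, Eve), (Argo, white, Lee), (Argo, white, Pat), (Atlas, red, Sam)}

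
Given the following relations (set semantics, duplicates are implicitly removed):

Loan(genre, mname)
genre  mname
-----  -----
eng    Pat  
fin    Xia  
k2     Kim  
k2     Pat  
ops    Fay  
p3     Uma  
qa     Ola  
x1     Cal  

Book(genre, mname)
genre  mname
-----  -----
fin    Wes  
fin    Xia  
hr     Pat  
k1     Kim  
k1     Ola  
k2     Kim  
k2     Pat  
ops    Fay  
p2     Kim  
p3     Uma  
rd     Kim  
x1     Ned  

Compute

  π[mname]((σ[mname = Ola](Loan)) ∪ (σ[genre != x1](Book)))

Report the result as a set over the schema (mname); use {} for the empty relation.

{Fay, Kim, Ola, Pat, Uma, Wes, Xia}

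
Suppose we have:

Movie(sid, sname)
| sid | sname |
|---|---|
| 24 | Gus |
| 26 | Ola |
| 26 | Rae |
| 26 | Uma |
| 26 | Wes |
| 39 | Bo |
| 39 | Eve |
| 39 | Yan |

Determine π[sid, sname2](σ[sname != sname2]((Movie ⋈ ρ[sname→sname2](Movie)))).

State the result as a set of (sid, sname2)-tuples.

ρ[sname→sname2]: schema becomes (sid, sname2); tuples unchanged.
Natural join on sid: {(24, Gus, Gus), (26, Ola, Ola), (26, Ola, Rae), (26, Ola, Uma), (26, Ola, Wes), (26, Rae, Ola), (26, Rae, Rae), (26, Rae, Uma), (26, Rae, Wes), (26, Uma, Ola), (26, Uma, Rae), (26, Uma, Uma), (26, Uma, Wes), (26, Wes, Ola), (26, Wes, Rae), (26, Wes, Uma), (26, Wes, Wes), (39, Bo, Bo), (39, Bo, Eve), (39, Bo, Yan), (39, Eve, Bo), (39, Eve, Eve), (39, Eve, Yan), (39, Yan, Bo), (39, Yan, Eve), (39, Yan, Yan)}
Filtering on sname != sname2 leaves {(26, Ola, Rae), (26, Ola, Uma), (26, Ola, Wes), (26, Rae, Ola), (26, Rae, Uma), (26, Rae, Wes), (26, Uma, Ola), (26, Uma, Rae), (26, Uma, Wes), (26, Wes, Ola), (26, Wes, Rae), (26, Wes, Uma), (39, Bo, Eve), (39, Bo, Yan), (39, Eve, Bo), (39, Eve, Yan), (39, Yan, Bo), (39, Yan, Eve)}.
π_{sid, sname2} gives {(26, Ola), (26, Rae), (26, Uma), (26, Wes), (39, Bo), (39, Eve), (39, Yan)} (11 duplicate(s) eliminated).

{(26, Ola), (26, Rae), (26, Uma), (26, Wes), (39, Bo), (39, Eve), (39, Yan)}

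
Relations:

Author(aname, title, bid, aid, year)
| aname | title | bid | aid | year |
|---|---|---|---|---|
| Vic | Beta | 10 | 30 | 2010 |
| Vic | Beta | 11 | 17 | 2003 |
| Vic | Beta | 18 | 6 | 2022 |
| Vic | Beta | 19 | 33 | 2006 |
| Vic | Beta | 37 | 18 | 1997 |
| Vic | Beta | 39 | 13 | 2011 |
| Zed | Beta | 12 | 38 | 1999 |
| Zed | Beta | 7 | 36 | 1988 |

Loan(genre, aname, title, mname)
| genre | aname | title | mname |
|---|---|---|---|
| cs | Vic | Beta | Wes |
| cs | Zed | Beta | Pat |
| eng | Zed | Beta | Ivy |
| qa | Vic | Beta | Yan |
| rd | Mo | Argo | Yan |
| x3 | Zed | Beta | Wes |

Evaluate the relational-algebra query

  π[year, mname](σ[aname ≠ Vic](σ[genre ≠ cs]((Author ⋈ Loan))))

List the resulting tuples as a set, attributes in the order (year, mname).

Author ⋈ Loan (natural join on aname, title): {(Vic, Beta, 10, 30, 2010, cs, Wes), (Vic, Beta, 10, 30, 2010, qa, Yan), (Vic, Beta, 11, 17, 2003, cs, Wes), (Vic, Beta, 11, 17, 2003, qa, Yan), (Vic, Beta, 18, 6, 2022, cs, Wes), (Vic, Beta, 18, 6, 2022, qa, Yan), (Vic, Beta, 19, 33, 2006, cs, Wes), (Vic, Beta, 19, 33, 2006, qa, Yan), (Vic, Beta, 37, 18, 1997, cs, Wes), (Vic, Beta, 37, 18, 1997, qa, Yan), (Vic, Beta, 39, 13, 2011, cs, Wes), (Vic, Beta, 39, 13, 2011, qa, Yan), (Zed, Beta, 12, 38, 1999, cs, Pat), (Zed, Beta, 12, 38, 1999, eng, Ivy), (Zed, Beta, 12, 38, 1999, x3, Wes), (Zed, Beta, 7, 36, 1988, cs, Pat), (Zed, Beta, 7, 36, 1988, eng, Ivy), (Zed, Beta, 7, 36, 1988, x3, Wes)}
Filtering on genre ≠ cs leaves {(Vic, Beta, 10, 30, 2010, qa, Yan), (Vic, Beta, 11, 17, 2003, qa, Yan), (Vic, Beta, 18, 6, 2022, qa, Yan), (Vic, Beta, 19, 33, 2006, qa, Yan), (Vic, Beta, 37, 18, 1997, qa, Yan), (Vic, Beta, 39, 13, 2011, qa, Yan), (Zed, Beta, 12, 38, 1999, eng, Ivy), (Zed, Beta, 12, 38, 1999, x3, Wes), (Zed, Beta, 7, 36, 1988, eng, Ivy), (Zed, Beta, 7, 36, 1988, x3, Wes)}.
Filtering on aname ≠ Vic leaves {(Zed, Beta, 12, 38, 1999, eng, Ivy), (Zed, Beta, 12, 38, 1999, x3, Wes), (Zed, Beta, 7, 36, 1988, eng, Ivy), (Zed, Beta, 7, 36, 1988, x3, Wes)}.
Keep only column(s) year, mname: {(1988, Ivy), (1988, Wes), (1999, Ivy), (1999, Wes)}

{(1988, Ivy), (1988, Wes), (1999, Ivy), (1999, Wes)}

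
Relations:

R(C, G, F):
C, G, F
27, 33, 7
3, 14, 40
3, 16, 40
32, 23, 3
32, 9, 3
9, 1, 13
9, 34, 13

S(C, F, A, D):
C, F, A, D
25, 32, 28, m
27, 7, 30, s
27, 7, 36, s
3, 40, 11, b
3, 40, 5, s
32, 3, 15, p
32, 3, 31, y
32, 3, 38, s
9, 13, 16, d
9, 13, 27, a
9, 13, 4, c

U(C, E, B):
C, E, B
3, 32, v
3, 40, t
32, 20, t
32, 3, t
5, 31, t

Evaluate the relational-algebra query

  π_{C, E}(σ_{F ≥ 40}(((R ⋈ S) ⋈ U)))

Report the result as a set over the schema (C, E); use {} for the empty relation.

Natural join on C, F: {(27, 33, 7, 30, s), (27, 33, 7, 36, s), (3, 14, 40, 11, b), (3, 14, 40, 5, s), (3, 16, 40, 11, b), (3, 16, 40, 5, s), (32, 23, 3, 15, p), (32, 23, 3, 31, y), (32, 23, 3, 38, s), (32, 9, 3, 15, p), (32, 9, 3, 31, y), (32, 9, 3, 38, s), (9, 1, 13, 16, d), (9, 1, 13, 27, a), (9, 1, 13, 4, c), (9, 34, 13, 16, d), (9, 34, 13, 27, a), (9, 34, 13, 4, c)}
Natural join on C: {(3, 14, 40, 11, b, 32, v), (3, 14, 40, 11, b, 40, t), (3, 14, 40, 5, s, 32, v), (3, 14, 40, 5, s, 40, t), (3, 16, 40, 11, b, 32, v), (3, 16, 40, 11, b, 40, t), (3, 16, 40, 5, s, 32, v), (3, 16, 40, 5, s, 40, t), (32, 23, 3, 15, p, 20, t), (32, 23, 3, 15, p, 3, t), (32, 23, 3, 31, y, 20, t), (32, 23, 3, 31, y, 3, t), (32, 23, 3, 38, s, 20, t), (32, 23, 3, 38, s, 3, t), (32, 9, 3, 15, p, 20, t), (32, 9, 3, 15, p, 3, t), (32, 9, 3, 31, y, 20, t), (32, 9, 3, 31, y, 3, t), (32, 9, 3, 38, s, 20, t), (32, 9, 3, 38, s, 3, t)}
Selection F ≥ 40: {(3, 14, 40, 11, b, 32, v), (3, 14, 40, 11, b, 40, t), (3, 14, 40, 5, s, 32, v), (3, 14, 40, 5, s, 40, t), (3, 16, 40, 11, b, 32, v), (3, 16, 40, 11, b, 40, t), (3, 16, 40, 5, s, 32, v), (3, 16, 40, 5, s, 40, t)}
Projecting to C, E (6 duplicate(s) eliminated): {(3, 32), (3, 40)}

{(3, 32), (3, 40)}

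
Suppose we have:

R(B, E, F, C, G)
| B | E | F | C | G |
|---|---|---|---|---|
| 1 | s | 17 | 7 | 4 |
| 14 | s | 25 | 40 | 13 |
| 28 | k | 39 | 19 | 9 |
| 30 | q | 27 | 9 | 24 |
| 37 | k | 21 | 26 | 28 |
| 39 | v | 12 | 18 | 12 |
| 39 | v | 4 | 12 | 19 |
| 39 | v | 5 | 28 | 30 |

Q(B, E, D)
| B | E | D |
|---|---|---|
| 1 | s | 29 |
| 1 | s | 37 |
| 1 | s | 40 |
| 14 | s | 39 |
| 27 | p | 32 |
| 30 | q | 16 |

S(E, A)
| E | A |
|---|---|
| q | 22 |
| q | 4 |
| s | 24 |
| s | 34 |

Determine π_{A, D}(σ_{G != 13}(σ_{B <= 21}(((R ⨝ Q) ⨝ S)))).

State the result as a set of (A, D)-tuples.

{(24, 29), (24, 37), (24, 40), (34, 29), (34, 37), (34, 40)}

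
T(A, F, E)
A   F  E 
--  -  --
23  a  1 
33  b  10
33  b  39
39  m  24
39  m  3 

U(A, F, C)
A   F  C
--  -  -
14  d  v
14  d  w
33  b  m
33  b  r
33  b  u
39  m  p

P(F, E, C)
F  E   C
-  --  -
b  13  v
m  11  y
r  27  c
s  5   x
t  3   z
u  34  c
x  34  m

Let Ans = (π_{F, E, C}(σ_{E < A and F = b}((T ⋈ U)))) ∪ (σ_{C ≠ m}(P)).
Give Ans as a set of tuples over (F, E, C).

Joining T and U on A, F yields {(33, b, 10, m), (33, b, 10, r), (33, b, 10, u), (33, b, 39, m), (33, b, 39, r), (33, b, 39, u), (39, m, 24, p), (39, m, 3, p)}.
Apply σ_{E < A and F = b}; surviving tuples: {(33, b, 10, m), (33, b, 10, r), (33, b, 10, u)}
Projecting to F, E, C: {(b, 10, m), (b, 10, r), (b, 10, u)}
Apply σ_{C ≠ m}; surviving tuples: {(b, 13, v), (m, 11, y), (r, 27, c), (s, 5, x), (t, 3, z), (u, 34, c)}
Union: {(b, 10, m), (b, 10, r), (b, 10, u)} with {(b, 13, v), (m, 11, y), (r, 27, c), (s, 5, x), (t, 3, z), (u, 34, c)} → {(b, 10, m), (b, 10, r), (b, 10, u), (b, 13, v), (m, 11, y), (r, 27, c), (s, 5, x), (t, 3, z), (u, 34, c)}

{(b, 10, m), (b, 10, r), (b, 10, u), (b, 13, v), (m, 11, y), (r, 27, c), (s, 5, x), (t, 3, z), (u, 34, c)}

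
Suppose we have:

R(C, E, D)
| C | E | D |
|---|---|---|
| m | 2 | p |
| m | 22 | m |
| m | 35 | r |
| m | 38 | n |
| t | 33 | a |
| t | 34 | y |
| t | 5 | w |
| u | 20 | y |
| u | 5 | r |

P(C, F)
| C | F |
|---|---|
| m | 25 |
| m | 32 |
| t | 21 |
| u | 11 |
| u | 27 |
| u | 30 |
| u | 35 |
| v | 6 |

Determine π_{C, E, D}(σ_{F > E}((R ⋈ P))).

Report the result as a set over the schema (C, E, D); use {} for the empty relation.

{(m, 2, p), (m, 22, m), (t, 5, w), (u, 20, y), (u, 5, r)}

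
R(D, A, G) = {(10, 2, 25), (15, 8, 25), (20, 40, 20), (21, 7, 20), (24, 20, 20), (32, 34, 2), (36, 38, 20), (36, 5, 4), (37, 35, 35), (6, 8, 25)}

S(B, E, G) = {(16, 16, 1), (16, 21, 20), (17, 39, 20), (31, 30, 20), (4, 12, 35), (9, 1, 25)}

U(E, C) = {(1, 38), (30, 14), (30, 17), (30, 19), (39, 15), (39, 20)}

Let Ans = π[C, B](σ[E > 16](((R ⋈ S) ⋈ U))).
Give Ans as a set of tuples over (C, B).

Natural join on G: {(10, 2, 25, 9, 1), (15, 8, 25, 9, 1), (20, 40, 20, 16, 21), (20, 40, 20, 17, 39), (20, 40, 20, 31, 30), (21, 7, 20, 16, 21), (21, 7, 20, 17, 39), (21, 7, 20, 31, 30), (24, 20, 20, 16, 21), (24, 20, 20, 17, 39), (24, 20, 20, 31, 30), (36, 38, 20, 16, 21), (36, 38, 20, 17, 39), (36, 38, 20, 31, 30), (37, 35, 35, 4, 12), (6, 8, 25, 9, 1)}
Natural join on E: {(10, 2, 25, 9, 1, 38), (15, 8, 25, 9, 1, 38), (20, 40, 20, 17, 39, 15), (20, 40, 20, 17, 39, 20), (20, 40, 20, 31, 30, 14), (20, 40, 20, 31, 30, 17), (20, 40, 20, 31, 30, 19), (21, 7, 20, 17, 39, 15), (21, 7, 20, 17, 39, 20), (21, 7, 20, 31, 30, 14), (21, 7, 20, 31, 30, 17), (21, 7, 20, 31, 30, 19), (24, 20, 20, 17, 39, 15), (24, 20, 20, 17, 39, 20), (24, 20, 20, 31, 30, 14), (24, 20, 20, 31, 30, 17), (24, 20, 20, 31, 30, 19), (36, 38, 20, 17, 39, 15), (36, 38, 20, 17, 39, 20), (36, 38, 20, 31, 30, 14), (36, 38, 20, 31, 30, 17), (36, 38, 20, 31, 30, 19), (6, 8, 25, 9, 1, 38)}
Filtering on E > 16 leaves {(20, 40, 20, 17, 39, 15), (20, 40, 20, 17, 39, 20), (20, 40, 20, 31, 30, 14), (20, 40, 20, 31, 30, 17), (20, 40, 20, 31, 30, 19), (21, 7, 20, 17, 39, 15), (21, 7, 20, 17, 39, 20), (21, 7, 20, 31, 30, 14), (21, 7, 20, 31, 30, 17), (21, 7, 20, 31, 30, 19), (24, 20, 20, 17, 39, 15), (24, 20, 20, 17, 39, 20), (24, 20, 20, 31, 30, 14), (24, 20, 20, 31, 30, 17), (24, 20, 20, 31, 30, 19), (36, 38, 20, 17, 39, 15), (36, 38, 20, 17, 39, 20), (36, 38, 20, 31, 30, 14), (36, 38, 20, 31, 30, 17), (36, 38, 20, 31, 30, 19)}.
π[C, B]: project onto (C, B) (15 duplicate(s) eliminated) → {(14, 31), (15, 17), (17, 31), (19, 31), (20, 17)}

{(14, 31), (15, 17), (17, 31), (19, 31), (20, 17)}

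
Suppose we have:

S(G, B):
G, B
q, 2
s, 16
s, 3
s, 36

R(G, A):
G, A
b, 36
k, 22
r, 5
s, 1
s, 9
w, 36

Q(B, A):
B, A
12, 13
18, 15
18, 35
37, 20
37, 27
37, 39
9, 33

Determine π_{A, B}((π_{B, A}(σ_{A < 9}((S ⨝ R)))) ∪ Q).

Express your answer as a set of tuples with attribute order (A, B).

S ⋈ R (natural join on G): {(s, 16, 1), (s, 16, 9), (s, 3, 1), (s, 3, 9), (s, 36, 1), (s, 36, 9)}
Selection A < 9: {(s, 16, 1), (s, 3, 1), (s, 36, 1)}
Projecting to B, A: {(16, 1), (3, 1), (36, 1)}
Taking the union: {(12, 13), (16, 1), (18, 15), (18, 35), (3, 1), (36, 1), (37, 20), (37, 27), (37, 39), (9, 33)}
Projecting to A, B: {(1, 16), (1, 3), (1, 36), (13, 12), (15, 18), (20, 37), (27, 37), (33, 9), (35, 18), (39, 37)}

{(1, 16), (1, 3), (1, 36), (13, 12), (15, 18), (20, 37), (27, 37), (33, 9), (35, 18), (39, 37)}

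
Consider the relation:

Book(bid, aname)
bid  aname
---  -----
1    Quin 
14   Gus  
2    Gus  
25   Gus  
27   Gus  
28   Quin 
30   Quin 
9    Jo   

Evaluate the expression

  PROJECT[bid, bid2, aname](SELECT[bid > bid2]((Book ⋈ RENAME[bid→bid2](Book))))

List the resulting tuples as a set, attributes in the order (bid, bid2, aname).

{(14, 2, Gus), (25, 14, Gus), (25, 2, Gus), (27, 14, Gus), (27, 2, Gus), (27, 25, Gus), (28, 1, Quin), (30, 1, Quin), (30, 28, Quin)}

ρ[bid→bid2]: schema becomes (bid2, aname); tuples unchanged.
Book ⋈ RENAME[bid→bid2](Book) (natural join on aname): {(1, Quin, 1), (1, Quin, 28), (1, Quin, 30), (14, Gus, 14), (14, Gus, 2), (14, Gus, 25), (14, Gus, 27), (2, Gus, 14), (2, Gus, 2), (2, Gus, 25), (2, Gus, 27), (25, Gus, 14), (25, Gus, 2), (25, Gus, 25), (25, Gus, 27), (27, Gus, 14), (27, Gus, 2), (27, Gus, 25), (27, Gus, 27), (28, Quin, 1), (28, Quin, 28), (28, Quin, 30), (30, Quin, 1), (30, Quin, 28), (30, Quin, 30), (9, Jo, 9)}
σ[bid > bid2]: keep tuples satisfying bid > bid2 → {(14, Gus, 2), (25, Gus, 14), (25, Gus, 2), (27, Gus, 14), (27, Gus, 2), (27, Gus, 25), (28, Quin, 1), (30, Quin, 1), (30, Quin, 28)}
Keep only column(s) bid, bid2, aname: {(14, 2, Gus), (25, 14, Gus), (25, 2, Gus), (27, 14, Gus), (27, 2, Gus), (27, 25, Gus), (28, 1, Quin), (30, 1, Quin), (30, 28, Quin)}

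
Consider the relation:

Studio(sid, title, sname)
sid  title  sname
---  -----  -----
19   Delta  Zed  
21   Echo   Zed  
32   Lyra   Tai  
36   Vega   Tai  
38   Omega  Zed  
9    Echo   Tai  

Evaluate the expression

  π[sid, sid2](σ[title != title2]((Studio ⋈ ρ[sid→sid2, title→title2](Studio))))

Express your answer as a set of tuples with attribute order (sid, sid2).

{(19, 21), (19, 38), (21, 19), (21, 38), (32, 36), (32, 9), (36, 32), (36, 9), (38, 19), (38, 21), (9, 32), (9, 36)}

ρ[sid→sid2, title→title2]: schema becomes (sid2, title2, sname); tuples unchanged.
Joining Studio and ρ[sid→sid2, title→title2](Studio) on sname yields {(19, Delta, Zed, 19, Delta), (19, Delta, Zed, 21, Echo), (19, Delta, Zed, 38, Omega), (21, Echo, Zed, 19, Delta), (21, Echo, Zed, 21, Echo), (21, Echo, Zed, 38, Omega), (32, Lyra, Tai, 32, Lyra), (32, Lyra, Tai, 36, Vega), (32, Lyra, Tai, 9, Echo), (36, Vega, Tai, 32, Lyra), (36, Vega, Tai, 36, Vega), (36, Vega, Tai, 9, Echo), (38, Omega, Zed, 19, Delta), (38, Omega, Zed, 21, Echo), (38, Omega, Zed, 38, Omega), (9, Echo, Tai, 32, Lyra), (9, Echo, Tai, 36, Vega), (9, Echo, Tai, 9, Echo)}.
Filtering on title != title2 leaves {(19, Delta, Zed, 21, Echo), (19, Delta, Zed, 38, Omega), (21, Echo, Zed, 19, Delta), (21, Echo, Zed, 38, Omega), (32, Lyra, Tai, 36, Vega), (32, Lyra, Tai, 9, Echo), (36, Vega, Tai, 32, Lyra), (36, Vega, Tai, 9, Echo), (38, Omega, Zed, 19, Delta), (38, Omega, Zed, 21, Echo), (9, Echo, Tai, 32, Lyra), (9, Echo, Tai, 36, Vega)}.
π_{sid, sid2} gives {(19, 21), (19, 38), (21, 19), (21, 38), (32, 36), (32, 9), (36, 32), (36, 9), (38, 19), (38, 21), (9, 32), (9, 36)}.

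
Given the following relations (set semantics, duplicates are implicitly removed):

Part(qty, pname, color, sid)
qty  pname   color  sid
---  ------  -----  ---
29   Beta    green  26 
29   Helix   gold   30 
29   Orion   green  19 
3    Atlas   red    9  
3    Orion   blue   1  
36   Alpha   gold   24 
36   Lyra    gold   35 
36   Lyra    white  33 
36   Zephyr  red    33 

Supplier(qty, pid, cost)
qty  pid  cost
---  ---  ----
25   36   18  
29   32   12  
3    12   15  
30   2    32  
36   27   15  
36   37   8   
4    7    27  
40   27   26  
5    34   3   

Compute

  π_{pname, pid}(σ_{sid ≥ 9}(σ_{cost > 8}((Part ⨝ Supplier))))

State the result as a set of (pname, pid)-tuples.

Joining Part and Supplier on qty yields {(29, Beta, green, 26, 32, 12), (29, Helix, gold, 30, 32, 12), (29, Orion, green, 19, 32, 12), (3, Atlas, red, 9, 12, 15), (3, Orion, blue, 1, 12, 15), (36, Alpha, gold, 24, 27, 15), (36, Alpha, gold, 24, 37, 8), (36, Lyra, gold, 35, 27, 15), (36, Lyra, gold, 35, 37, 8), (36, Lyra, white, 33, 27, 15), (36, Lyra, white, 33, 37, 8), (36, Zephyr, red, 33, 27, 15), (36, Zephyr, red, 33, 37, 8)}.
Apply σ_{cost > 8}; surviving tuples: {(29, Beta, green, 26, 32, 12), (29, Helix, gold, 30, 32, 12), (29, Orion, green, 19, 32, 12), (3, Atlas, red, 9, 12, 15), (3, Orion, blue, 1, 12, 15), (36, Alpha, gold, 24, 27, 15), (36, Lyra, gold, 35, 27, 15), (36, Lyra, white, 33, 27, 15), (36, Zephyr, red, 33, 27, 15)}
Apply σ_{sid ≥ 9}; surviving tuples: {(29, Beta, green, 26, 32, 12), (29, Helix, gold, 30, 32, 12), (29, Orion, green, 19, 32, 12), (3, Atlas, red, 9, 12, 15), (36, Alpha, gold, 24, 27, 15), (36, Lyra, gold, 35, 27, 15), (36, Lyra, white, 33, 27, 15), (36, Zephyr, red, 33, 27, 15)}
Keep only column(s) pname, pid (1 duplicate(s) eliminated): {(Alpha, 27), (Atlas, 12), (Beta, 32), (Helix, 32), (Lyra, 27), (Orion, 32), (Zephyr, 27)}

{(Alpha, 27), (Atlas, 12), (Beta, 32), (Helix, 32), (Lyra, 27), (Orion, 32), (Zephyr, 27)}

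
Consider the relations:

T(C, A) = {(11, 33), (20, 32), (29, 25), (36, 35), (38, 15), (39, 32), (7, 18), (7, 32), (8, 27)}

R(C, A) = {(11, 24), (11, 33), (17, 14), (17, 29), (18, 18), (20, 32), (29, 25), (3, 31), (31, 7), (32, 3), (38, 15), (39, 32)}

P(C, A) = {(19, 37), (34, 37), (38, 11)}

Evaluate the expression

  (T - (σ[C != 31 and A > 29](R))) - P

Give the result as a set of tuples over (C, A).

Apply σ_{C != 31 and A > 29}; surviving tuples: {(11, 33), (20, 32), (3, 31), (39, 32)}
Set difference of the two operands is {(29, 25), (36, 35), (38, 15), (7, 18), (7, 32), (8, 27)}.
Set difference of the two operands is {(29, 25), (36, 35), (38, 15), (7, 18), (7, 32), (8, 27)}.

{(29, 25), (36, 35), (38, 15), (7, 18), (7, 32), (8, 27)}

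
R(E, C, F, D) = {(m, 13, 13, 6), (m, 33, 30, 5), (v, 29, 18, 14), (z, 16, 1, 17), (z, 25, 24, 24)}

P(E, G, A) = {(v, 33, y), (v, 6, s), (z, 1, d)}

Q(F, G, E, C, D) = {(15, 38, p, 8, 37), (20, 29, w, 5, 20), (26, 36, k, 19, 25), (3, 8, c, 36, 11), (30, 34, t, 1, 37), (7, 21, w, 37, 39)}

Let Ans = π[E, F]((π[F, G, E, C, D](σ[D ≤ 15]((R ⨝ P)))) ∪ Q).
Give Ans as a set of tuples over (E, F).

{(c, 3), (k, 26), (p, 15), (t, 30), (v, 18), (w, 20), (w, 7)}

Joining R and P on E yields {(v, 29, 18, 14, 33, y), (v, 29, 18, 14, 6, s), (z, 16, 1, 17, 1, d), (z, 25, 24, 24, 1, d)}.
Selection D ≤ 15: {(v, 29, 18, 14, 33, y), (v, 29, 18, 14, 6, s)}
π[F, G, E, C, D]: project onto (F, G, E, C, D) → {(18, 33, v, 29, 14), (18, 6, v, 29, 14)}
Union: {(18, 33, v, 29, 14), (18, 6, v, 29, 14)} with {(15, 38, p, 8, 37), (20, 29, w, 5, 20), (26, 36, k, 19, 25), (3, 8, c, 36, 11), (30, 34, t, 1, 37), (7, 21, w, 37, 39)} → {(15, 38, p, 8, 37), (18, 33, v, 29, 14), (18, 6, v, 29, 14), (20, 29, w, 5, 20), (26, 36, k, 19, 25), (3, 8, c, 36, 11), (30, 34, t, 1, 37), (7, 21, w, 37, 39)}
π[E, F]: project onto (E, F) (1 duplicate(s) eliminated) → {(c, 3), (k, 26), (p, 15), (t, 30), (v, 18), (w, 20), (w, 7)}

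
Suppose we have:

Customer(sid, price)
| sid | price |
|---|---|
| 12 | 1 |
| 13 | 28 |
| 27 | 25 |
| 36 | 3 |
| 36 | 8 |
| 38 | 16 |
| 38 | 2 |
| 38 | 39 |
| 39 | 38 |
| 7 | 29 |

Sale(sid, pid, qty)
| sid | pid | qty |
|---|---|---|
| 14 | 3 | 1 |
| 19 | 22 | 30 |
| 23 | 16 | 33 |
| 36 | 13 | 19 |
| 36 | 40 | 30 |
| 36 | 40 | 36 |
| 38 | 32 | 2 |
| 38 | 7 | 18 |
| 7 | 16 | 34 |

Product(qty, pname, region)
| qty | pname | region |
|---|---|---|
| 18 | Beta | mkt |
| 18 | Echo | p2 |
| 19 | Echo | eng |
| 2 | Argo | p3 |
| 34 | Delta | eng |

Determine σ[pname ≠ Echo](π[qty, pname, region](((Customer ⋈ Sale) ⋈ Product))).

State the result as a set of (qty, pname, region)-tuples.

{(18, Beta, mkt), (2, Argo, p3), (34, Delta, eng)}

Joining Customer and Sale on sid yields {(36, 3, 13, 19), (36, 3, 40, 30), (36, 3, 40, 36), (36, 8, 13, 19), (36, 8, 40, 30), (36, 8, 40, 36), (38, 16, 32, 2), (38, 16, 7, 18), (38, 2, 32, 2), (38, 2, 7, 18), (38, 39, 32, 2), (38, 39, 7, 18), (7, 29, 16, 34)}.
Joining (Customer ⋈ Sale) and Product on qty yields {(36, 3, 13, 19, Echo, eng), (36, 8, 13, 19, Echo, eng), (38, 16, 32, 2, Argo, p3), (38, 16, 7, 18, Beta, mkt), (38, 16, 7, 18, Echo, p2), (38, 2, 32, 2, Argo, p3), (38, 2, 7, 18, Beta, mkt), (38, 2, 7, 18, Echo, p2), (38, 39, 32, 2, Argo, p3), (38, 39, 7, 18, Beta, mkt), (38, 39, 7, 18, Echo, p2), (7, 29, 16, 34, Delta, eng)}.
Projecting to qty, pname, region (7 duplicate(s) eliminated): {(18, Beta, mkt), (18, Echo, p2), (19, Echo, eng), (2, Argo, p3), (34, Delta, eng)}
σ[pname ≠ Echo]: keep tuples satisfying pname ≠ Echo → {(18, Beta, mkt), (2, Argo, p3), (34, Delta, eng)}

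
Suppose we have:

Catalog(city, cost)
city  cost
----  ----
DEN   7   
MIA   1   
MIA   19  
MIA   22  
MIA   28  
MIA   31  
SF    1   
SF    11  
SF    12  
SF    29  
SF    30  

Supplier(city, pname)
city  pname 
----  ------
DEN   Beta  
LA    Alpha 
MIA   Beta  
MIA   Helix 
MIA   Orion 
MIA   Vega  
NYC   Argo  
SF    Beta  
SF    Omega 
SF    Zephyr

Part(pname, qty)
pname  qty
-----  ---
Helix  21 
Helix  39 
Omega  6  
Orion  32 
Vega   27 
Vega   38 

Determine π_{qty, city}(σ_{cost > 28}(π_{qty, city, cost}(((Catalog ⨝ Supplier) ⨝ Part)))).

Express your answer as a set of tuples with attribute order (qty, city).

Natural join on city: {(DEN, 7, Beta), (MIA, 1, Beta), (MIA, 1, Helix), (MIA, 1, Orion), (MIA, 1, Vega), (MIA, 19, Beta), (MIA, 19, Helix), (MIA, 19, Orion), (MIA, 19, Vega), (MIA, 22, Beta), (MIA, 22, Helix), (MIA, 22, Orion), (MIA, 22, Vega), (MIA, 28, Beta), (MIA, 28, Helix), (MIA, 28, Orion), (MIA, 28, Vega), (MIA, 31, Beta), (MIA, 31, Helix), (MIA, 31, Orion), (MIA, 31, Vega), (SF, 1, Beta), (SF, 1, Omega), (SF, 1, Zephyr), (SF, 11, Beta), (SF, 11, Omega), (SF, 11, Zephyr), (SF, 12, Beta), (SF, 12, Omega), (SF, 12, Zephyr), (SF, 29, Beta), (SF, 29, Omega), (SF, 29, Zephyr), (SF, 30, Beta), (SF, 30, Omega), (SF, 30, Zephyr)}
Natural join on pname: {(MIA, 1, Helix, 21), (MIA, 1, Helix, 39), (MIA, 1, Orion, 32), (MIA, 1, Vega, 27), (MIA, 1, Vega, 38), (MIA, 19, Helix, 21), (MIA, 19, Helix, 39), (MIA, 19, Orion, 32), (MIA, 19, Vega, 27), (MIA, 19, Vega, 38), (MIA, 22, Helix, 21), (MIA, 22, Helix, 39), (MIA, 22, Orion, 32), (MIA, 22, Vega, 27), (MIA, 22, Vega, 38), (MIA, 28, Helix, 21), (MIA, 28, Helix, 39), (MIA, 28, Orion, 32), (MIA, 28, Vega, 27), (MIA, 28, Vega, 38), (MIA, 31, Helix, 21), (MIA, 31, Helix, 39), (MIA, 31, Orion, 32), (MIA, 31, Vega, 27), (MIA, 31, Vega, 38), (SF, 1, Omega, 6), (SF, 11, Omega, 6), (SF, 12, Omega, 6), (SF, 29, Omega, 6), (SF, 30, Omega, 6)}
Projecting to qty, city, cost: {(21, MIA, 1), (21, MIA, 19), (21, MIA, 22), (21, MIA, 28), (21, MIA, 31), (27, MIA, 1), (27, MIA, 19), (27, MIA, 22), (27, MIA, 28), (27, MIA, 31), (32, MIA, 1), (32, MIA, 19), (32, MIA, 22), (32, MIA, 28), (32, MIA, 31), (38, MIA, 1), (38, MIA, 19), (38, MIA, 22), (38, MIA, 28), (38, MIA, 31), (39, MIA, 1), (39, MIA, 19), (39, MIA, 22), (39, MIA, 28), (39, MIA, 31), (6, SF, 1), (6, SF, 11), (6, SF, 12), (6, SF, 29), (6, SF, 30)}
Filtering on cost > 28 leaves {(21, MIA, 31), (27, MIA, 31), (32, MIA, 31), (38, MIA, 31), (39, MIA, 31), (6, SF, 29), (6, SF, 30)}.
Projecting to qty, city (1 duplicate(s) eliminated): {(21, MIA), (27, MIA), (32, MIA), (38, MIA), (39, MIA), (6, SF)}

{(21, MIA), (27, MIA), (32, MIA), (38, MIA), (39, MIA), (6, SF)}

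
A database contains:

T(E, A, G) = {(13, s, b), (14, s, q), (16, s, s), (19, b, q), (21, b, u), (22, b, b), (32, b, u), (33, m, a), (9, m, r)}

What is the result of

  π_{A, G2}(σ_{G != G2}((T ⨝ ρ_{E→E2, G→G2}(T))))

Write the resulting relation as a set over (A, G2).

ρ[E→E2, G→G2]: schema becomes (E2, A, G2); tuples unchanged.
T ⋈ ρ_{E→E2, G→G2}(T) (natural join on A): {(13, s, b, 13, b), (13, s, b, 14, q), (13, s, b, 16, s), (14, s, q, 13, b), (14, s, q, 14, q), (14, s, q, 16, s), (16, s, s, 13, b), (16, s, s, 14, q), (16, s, s, 16, s), (19, b, q, 19, q), (19, b, q, 21, u), (19, b, q, 22, b), (19, b, q, 32, u), (21, b, u, 19, q), (21, b, u, 21, u), (21, b, u, 22, b), (21, b, u, 32, u), (22, b, b, 19, q), (22, b, b, 21, u), (22, b, b, 22, b), (22, b, b, 32, u), (32, b, u, 19, q), (32, b, u, 21, u), (32, b, u, 22, b), (32, b, u, 32, u), (33, m, a, 33, a), (33, m, a, 9, r), (9, m, r, 33, a), (9, m, r, 9, r)}
σ[G != G2]: keep tuples satisfying G != G2 → {(13, s, b, 14, q), (13, s, b, 16, s), (14, s, q, 13, b), (14, s, q, 16, s), (16, s, s, 13, b), (16, s, s, 14, q), (19, b, q, 21, u), (19, b, q, 22, b), (19, b, q, 32, u), (21, b, u, 19, q), (21, b, u, 22, b), (22, b, b, 19, q), (22, b, b, 21, u), (22, b, b, 32, u), (32, b, u, 19, q), (32, b, u, 22, b), (33, m, a, 9, r), (9, m, r, 33, a)}
Projecting to A, G2 (10 duplicate(s) eliminated): {(b, b), (b, q), (b, u), (m, a), (m, r), (s, b), (s, q), (s, s)}

{(b, b), (b, q), (b, u), (m, a), (m, r), (s, b), (s, q), (s, s)}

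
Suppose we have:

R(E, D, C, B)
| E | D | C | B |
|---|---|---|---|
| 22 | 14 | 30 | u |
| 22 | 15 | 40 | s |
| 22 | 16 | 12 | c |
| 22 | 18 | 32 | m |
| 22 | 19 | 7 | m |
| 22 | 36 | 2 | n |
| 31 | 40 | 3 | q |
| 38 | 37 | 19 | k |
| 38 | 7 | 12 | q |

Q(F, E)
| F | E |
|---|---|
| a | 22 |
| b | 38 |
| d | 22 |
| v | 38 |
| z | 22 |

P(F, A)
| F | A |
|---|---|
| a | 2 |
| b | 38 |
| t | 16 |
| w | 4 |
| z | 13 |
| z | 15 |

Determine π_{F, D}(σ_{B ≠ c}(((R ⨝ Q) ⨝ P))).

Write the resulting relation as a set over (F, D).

Natural join on E: {(22, 14, 30, u, a), (22, 14, 30, u, d), (22, 14, 30, u, z), (22, 15, 40, s, a), (22, 15, 40, s, d), (22, 15, 40, s, z), (22, 16, 12, c, a), (22, 16, 12, c, d), (22, 16, 12, c, z), (22, 18, 32, m, a), (22, 18, 32, m, d), (22, 18, 32, m, z), (22, 19, 7, m, a), (22, 19, 7, m, d), (22, 19, 7, m, z), (22, 36, 2, n, a), (22, 36, 2, n, d), (22, 36, 2, n, z), (38, 37, 19, k, b), (38, 37, 19, k, v), (38, 7, 12, q, b), (38, 7, 12, q, v)}
Natural join on F: {(22, 14, 30, u, a, 2), (22, 14, 30, u, z, 13), (22, 14, 30, u, z, 15), (22, 15, 40, s, a, 2), (22, 15, 40, s, z, 13), (22, 15, 40, s, z, 15), (22, 16, 12, c, a, 2), (22, 16, 12, c, z, 13), (22, 16, 12, c, z, 15), (22, 18, 32, m, a, 2), (22, 18, 32, m, z, 13), (22, 18, 32, m, z, 15), (22, 19, 7, m, a, 2), (22, 19, 7, m, z, 13), (22, 19, 7, m, z, 15), (22, 36, 2, n, a, 2), (22, 36, 2, n, z, 13), (22, 36, 2, n, z, 15), (38, 37, 19, k, b, 38), (38, 7, 12, q, b, 38)}
Selection B ≠ c: {(22, 14, 30, u, a, 2), (22, 14, 30, u, z, 13), (22, 14, 30, u, z, 15), (22, 15, 40, s, a, 2), (22, 15, 40, s, z, 13), (22, 15, 40, s, z, 15), (22, 18, 32, m, a, 2), (22, 18, 32, m, z, 13), (22, 18, 32, m, z, 15), (22, 19, 7, m, a, 2), (22, 19, 7, m, z, 13), (22, 19, 7, m, z, 15), (22, 36, 2, n, a, 2), (22, 36, 2, n, z, 13), (22, 36, 2, n, z, 15), (38, 37, 19, k, b, 38), (38, 7, 12, q, b, 38)}
Projecting to F, D (5 duplicate(s) eliminated): {(a, 14), (a, 15), (a, 18), (a, 19), (a, 36), (b, 37), (b, 7), (z, 14), (z, 15), (z, 18), (z, 19), (z, 36)}

{(a, 14), (a, 15), (a, 18), (a, 19), (a, 36), (b, 37), (b, 7), (z, 14), (z, 15), (z, 18), (z, 19), (z, 36)}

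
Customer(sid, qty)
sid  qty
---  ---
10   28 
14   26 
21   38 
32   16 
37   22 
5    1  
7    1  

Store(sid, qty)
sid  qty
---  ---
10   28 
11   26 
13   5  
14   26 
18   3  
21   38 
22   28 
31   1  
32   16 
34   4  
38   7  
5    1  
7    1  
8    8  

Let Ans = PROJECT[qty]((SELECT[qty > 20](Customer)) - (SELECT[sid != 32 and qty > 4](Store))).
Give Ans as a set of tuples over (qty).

{22}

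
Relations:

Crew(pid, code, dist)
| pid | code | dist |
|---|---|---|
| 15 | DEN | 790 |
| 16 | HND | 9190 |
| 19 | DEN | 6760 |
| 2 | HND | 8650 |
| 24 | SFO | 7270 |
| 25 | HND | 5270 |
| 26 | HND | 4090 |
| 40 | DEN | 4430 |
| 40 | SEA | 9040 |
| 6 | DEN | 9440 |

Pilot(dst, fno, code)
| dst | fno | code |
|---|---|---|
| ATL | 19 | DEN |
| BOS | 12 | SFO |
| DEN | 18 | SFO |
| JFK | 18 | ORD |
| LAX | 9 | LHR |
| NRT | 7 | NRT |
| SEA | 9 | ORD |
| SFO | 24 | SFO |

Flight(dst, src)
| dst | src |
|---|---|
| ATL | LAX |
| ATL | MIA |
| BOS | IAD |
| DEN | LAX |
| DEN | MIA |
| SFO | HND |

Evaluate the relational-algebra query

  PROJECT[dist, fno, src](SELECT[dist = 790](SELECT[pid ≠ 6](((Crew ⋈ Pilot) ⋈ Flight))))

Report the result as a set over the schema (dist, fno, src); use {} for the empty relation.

Crew ⋈ Pilot (natural join on code): {(15, DEN, 790, ATL, 19), (19, DEN, 6760, ATL, 19), (24, SFO, 7270, BOS, 12), (24, SFO, 7270, DEN, 18), (24, SFO, 7270, SFO, 24), (40, DEN, 4430, ATL, 19), (6, DEN, 9440, ATL, 19)}
(Crew ⋈ Pilot) ⋈ Flight (natural join on dst): {(15, DEN, 790, ATL, 19, LAX), (15, DEN, 790, ATL, 19, MIA), (19, DEN, 6760, ATL, 19, LAX), (19, DEN, 6760, ATL, 19, MIA), (24, SFO, 7270, BOS, 12, IAD), (24, SFO, 7270, DEN, 18, LAX), (24, SFO, 7270, DEN, 18, MIA), (24, SFO, 7270, SFO, 24, HND), (40, DEN, 4430, ATL, 19, LAX), (40, DEN, 4430, ATL, 19, MIA), (6, DEN, 9440, ATL, 19, LAX), (6, DEN, 9440, ATL, 19, MIA)}
Selection pid ≠ 6: {(15, DEN, 790, ATL, 19, LAX), (15, DEN, 790, ATL, 19, MIA), (19, DEN, 6760, ATL, 19, LAX), (19, DEN, 6760, ATL, 19, MIA), (24, SFO, 7270, BOS, 12, IAD), (24, SFO, 7270, DEN, 18, LAX), (24, SFO, 7270, DEN, 18, MIA), (24, SFO, 7270, SFO, 24, HND), (40, DEN, 4430, ATL, 19, LAX), (40, DEN, 4430, ATL, 19, MIA)}
Selection dist = 790: {(15, DEN, 790, ATL, 19, LAX), (15, DEN, 790, ATL, 19, MIA)}
Keep only column(s) dist, fno, src: {(790, 19, LAX), (790, 19, MIA)}

{(790, 19, LAX), (790, 19, MIA)}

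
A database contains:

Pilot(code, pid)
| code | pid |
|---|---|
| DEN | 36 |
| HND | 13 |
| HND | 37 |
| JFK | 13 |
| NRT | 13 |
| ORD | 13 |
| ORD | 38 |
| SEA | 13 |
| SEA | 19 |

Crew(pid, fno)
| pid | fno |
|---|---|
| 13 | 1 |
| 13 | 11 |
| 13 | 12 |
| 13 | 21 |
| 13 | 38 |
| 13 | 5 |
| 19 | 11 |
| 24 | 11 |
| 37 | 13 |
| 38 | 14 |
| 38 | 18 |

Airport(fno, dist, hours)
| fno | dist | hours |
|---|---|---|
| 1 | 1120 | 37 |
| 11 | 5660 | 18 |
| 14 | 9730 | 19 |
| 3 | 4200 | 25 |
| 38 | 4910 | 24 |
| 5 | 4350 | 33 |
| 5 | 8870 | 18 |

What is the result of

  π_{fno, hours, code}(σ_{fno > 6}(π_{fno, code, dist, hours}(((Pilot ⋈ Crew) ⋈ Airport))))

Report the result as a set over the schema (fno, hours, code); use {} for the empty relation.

Pilot ⋈ Crew (natural join on pid): {(HND, 13, 1), (HND, 13, 11), (HND, 13, 12), (HND, 13, 21), (HND, 13, 38), (HND, 13, 5), (HND, 37, 13), (JFK, 13, 1), (JFK, 13, 11), (JFK, 13, 12), (JFK, 13, 21), (JFK, 13, 38), (JFK, 13, 5), (NRT, 13, 1), (NRT, 13, 11), (NRT, 13, 12), (NRT, 13, 21), (NRT, 13, 38), (NRT, 13, 5), (ORD, 13, 1), (ORD, 13, 11), (ORD, 13, 12), (ORD, 13, 21), (ORD, 13, 38), (ORD, 13, 5), (ORD, 38, 14), (ORD, 38, 18), (SEA, 13, 1), (SEA, 13, 11), (SEA, 13, 12), (SEA, 13, 21), (SEA, 13, 38), (SEA, 13, 5), (SEA, 19, 11)}
(Pilot ⋈ Crew) ⋈ Airport (natural join on fno): {(HND, 13, 1, 1120, 37), (HND, 13, 11, 5660, 18), (HND, 13, 38, 4910, 24), (HND, 13, 5, 4350, 33), (HND, 13, 5, 8870, 18), (JFK, 13, 1, 1120, 37), (JFK, 13, 11, 5660, 18), (JFK, 13, 38, 4910, 24), (JFK, 13, 5, 4350, 33), (JFK, 13, 5, 8870, 18), (NRT, 13, 1, 1120, 37), (NRT, 13, 11, 5660, 18), (NRT, 13, 38, 4910, 24), (NRT, 13, 5, 4350, 33), (NRT, 13, 5, 8870, 18), (ORD, 13, 1, 1120, 37), (ORD, 13, 11, 5660, 18), (ORD, 13, 38, 4910, 24), (ORD, 13, 5, 4350, 33), (ORD, 13, 5, 8870, 18), (ORD, 38, 14, 9730, 19), (SEA, 13, 1, 1120, 37), (SEA, 13, 11, 5660, 18), (SEA, 13, 38, 4910, 24), (SEA, 13, 5, 4350, 33), (SEA, 13, 5, 8870, 18), (SEA, 19, 11, 5660, 18)}
π_{fno, code, dist, hours} gives {(1, HND, 1120, 37), (1, JFK, 1120, 37), (1, NRT, 1120, 37), (1, ORD, 1120, 37), (1, SEA, 1120, 37), (11, HND, 5660, 18), (11, JFK, 5660, 18), (11, NRT, 5660, 18), (11, ORD, 5660, 18), (11, SEA, 5660, 18), (14, ORD, 9730, 19), (38, HND, 4910, 24), (38, JFK, 4910, 24), (38, NRT, 4910, 24), (38, ORD, 4910, 24), (38, SEA, 4910, 24), (5, HND, 4350, 33), (5, HND, 8870, 18), (5, JFK, 4350, 33), (5, JFK, 8870, 18), (5, NRT, 4350, 33), (5, NRT, 8870, 18), (5, ORD, 4350, 33), (5, ORD, 8870, 18), (5, SEA, 4350, 33), (5, SEA, 8870, 18)} (1 duplicate(s) eliminated).
Apply σ_{fno > 6}; surviving tuples: {(11, HND, 5660, 18), (11, JFK, 5660, 18), (11, NRT, 5660, 18), (11, ORD, 5660, 18), (11, SEA, 5660, 18), (14, ORD, 9730, 19), (38, HND, 4910, 24), (38, JFK, 4910, 24), (38, NRT, 4910, 24), (38, ORD, 4910, 24), (38, SEA, 4910, 24)}
π_{fno, hours, code} gives {(11, 18, HND), (11, 18, JFK), (11, 18, NRT), (11, 18, ORD), (11, 18, SEA), (14, 19, ORD), (38, 24, HND), (38, 24, JFK), (38, 24, NRT), (38, 24, ORD), (38, 24, SEA)}.

{(11, 18, HND), (11, 18, JFK), (11, 18, NRT), (11, 18, ORD), (11, 18, SEA), (14, 19, ORD), (38, 24, HND), (38, 24, JFK), (38, 24, NRT), (38, 24, ORD), (38, 24, SEA)}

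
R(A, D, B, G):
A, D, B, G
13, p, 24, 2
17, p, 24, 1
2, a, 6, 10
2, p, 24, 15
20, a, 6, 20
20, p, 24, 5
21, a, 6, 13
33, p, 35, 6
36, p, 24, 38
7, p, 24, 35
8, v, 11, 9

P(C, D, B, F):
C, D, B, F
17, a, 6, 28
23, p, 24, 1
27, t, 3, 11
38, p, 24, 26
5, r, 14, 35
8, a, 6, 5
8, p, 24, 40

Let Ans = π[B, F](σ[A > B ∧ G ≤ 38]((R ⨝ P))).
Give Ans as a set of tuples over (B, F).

Joining R and P on D, B yields {(13, p, 24, 2, 23, 1), (13, p, 24, 2, 38, 26), (13, p, 24, 2, 8, 40), (17, p, 24, 1, 23, 1), (17, p, 24, 1, 38, 26), (17, p, 24, 1, 8, 40), (2, a, 6, 10, 17, 28), (2, a, 6, 10, 8, 5), (2, p, 24, 15, 23, 1), (2, p, 24, 15, 38, 26), (2, p, 24, 15, 8, 40), (20, a, 6, 20, 17, 28), (20, a, 6, 20, 8, 5), (20, p, 24, 5, 23, 1), (20, p, 24, 5, 38, 26), (20, p, 24, 5, 8, 40), (21, a, 6, 13, 17, 28), (21, a, 6, 13, 8, 5), (36, p, 24, 38, 23, 1), (36, p, 24, 38, 38, 26), (36, p, 24, 38, 8, 40), (7, p, 24, 35, 23, 1), (7, p, 24, 35, 38, 26), (7, p, 24, 35, 8, 40)}.
σ[A > B ∧ G ≤ 38]: keep tuples satisfying A > B ∧ G ≤ 38 → {(20, a, 6, 20, 17, 28), (20, a, 6, 20, 8, 5), (21, a, 6, 13, 17, 28), (21, a, 6, 13, 8, 5), (36, p, 24, 38, 23, 1), (36, p, 24, 38, 38, 26), (36, p, 24, 38, 8, 40)}
π_{B, F} gives {(24, 1), (24, 26), (24, 40), (6, 28), (6, 5)} (2 duplicate(s) eliminated).

{(24, 1), (24, 26), (24, 40), (6, 28), (6, 5)}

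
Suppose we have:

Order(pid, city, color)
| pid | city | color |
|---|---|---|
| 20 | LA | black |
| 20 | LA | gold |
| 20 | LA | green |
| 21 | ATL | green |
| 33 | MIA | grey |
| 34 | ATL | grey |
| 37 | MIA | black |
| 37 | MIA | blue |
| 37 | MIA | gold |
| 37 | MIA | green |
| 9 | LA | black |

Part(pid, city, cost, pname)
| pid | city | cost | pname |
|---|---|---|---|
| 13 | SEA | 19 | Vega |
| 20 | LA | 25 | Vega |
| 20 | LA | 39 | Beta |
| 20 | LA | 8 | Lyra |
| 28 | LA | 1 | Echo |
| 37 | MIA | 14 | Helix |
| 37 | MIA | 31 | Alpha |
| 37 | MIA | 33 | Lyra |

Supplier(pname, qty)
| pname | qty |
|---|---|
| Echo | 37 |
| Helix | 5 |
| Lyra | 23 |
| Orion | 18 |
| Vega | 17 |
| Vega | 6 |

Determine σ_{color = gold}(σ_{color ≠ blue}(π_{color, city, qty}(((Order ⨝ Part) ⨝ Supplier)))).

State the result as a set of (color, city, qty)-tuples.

{(gold, LA, 17), (gold, LA, 23), (gold, LA, 6), (gold, MIA, 23), (gold, MIA, 5)}

Natural join on pid, city: {(20, LA, black, 25, Vega), (20, LA, black, 39, Beta), (20, LA, black, 8, Lyra), (20, LA, gold, 25, Vega), (20, LA, gold, 39, Beta), (20, LA, gold, 8, Lyra), (20, LA, green, 25, Vega), (20, LA, green, 39, Beta), (20, LA, green, 8, Lyra), (37, MIA, black, 14, Helix), (37, MIA, black, 31, Alpha), (37, MIA, black, 33, Lyra), (37, MIA, blue, 14, Helix), (37, MIA, blue, 31, Alpha), (37, MIA, blue, 33, Lyra), (37, MIA, gold, 14, Helix), (37, MIA, gold, 31, Alpha), (37, MIA, gold, 33, Lyra), (37, MIA, green, 14, Helix), (37, MIA, green, 31, Alpha), (37, MIA, green, 33, Lyra)}
Natural join on pname: {(20, LA, black, 25, Vega, 17), (20, LA, black, 25, Vega, 6), (20, LA, black, 8, Lyra, 23), (20, LA, gold, 25, Vega, 17), (20, LA, gold, 25, Vega, 6), (20, LA, gold, 8, Lyra, 23), (20, LA, green, 25, Vega, 17), (20, LA, green, 25, Vega, 6), (20, LA, green, 8, Lyra, 23), (37, MIA, black, 14, Helix, 5), (37, MIA, black, 33, Lyra, 23), (37, MIA, blue, 14, Helix, 5), (37, MIA, blue, 33, Lyra, 23), (37, MIA, gold, 14, Helix, 5), (37, MIA, gold, 33, Lyra, 23), (37, MIA, green, 14, Helix, 5), (37, MIA, green, 33, Lyra, 23)}
π_{color, city, qty} gives {(black, LA, 17), (black, LA, 23), (black, LA, 6), (black, MIA, 23), (black, MIA, 5), (blue, MIA, 23), (blue, MIA, 5), (gold, LA, 17), (gold, LA, 23), (gold, LA, 6), (gold, MIA, 23), (gold, MIA, 5), (green, LA, 17), (green, LA, 23), (green, LA, 6), (green, MIA, 23), (green, MIA, 5)}.
σ[color ≠ blue]: keep tuples satisfying color ≠ blue → {(black, LA, 17), (black, LA, 23), (black, LA, 6), (black, MIA, 23), (black, MIA, 5), (gold, LA, 17), (gold, LA, 23), (gold, LA, 6), (gold, MIA, 23), (gold, MIA, 5), (green, LA, 17), (green, LA, 23), (green, LA, 6), (green, MIA, 23), (green, MIA, 5)}
σ[color = gold]: keep tuples satisfying color = gold → {(gold, LA, 17), (gold, LA, 23), (gold, LA, 6), (gold, MIA, 23), (gold, MIA, 5)}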